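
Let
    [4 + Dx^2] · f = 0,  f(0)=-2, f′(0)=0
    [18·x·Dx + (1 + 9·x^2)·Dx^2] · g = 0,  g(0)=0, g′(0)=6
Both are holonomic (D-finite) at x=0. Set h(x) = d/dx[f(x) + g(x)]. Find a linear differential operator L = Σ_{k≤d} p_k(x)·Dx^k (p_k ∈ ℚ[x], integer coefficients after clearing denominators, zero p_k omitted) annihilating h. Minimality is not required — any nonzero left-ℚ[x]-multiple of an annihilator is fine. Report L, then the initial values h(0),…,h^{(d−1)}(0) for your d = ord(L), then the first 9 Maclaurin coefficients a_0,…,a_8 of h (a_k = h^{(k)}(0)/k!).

L = (-3744·x + 37584·x^3 + 11664·x^5) + (-28 + 864·x^2 + 10692·x^4 + 5832·x^6)·Dx + (-936·x + 9396·x^3 + 2916·x^5)·Dx^2 + (-7 + 216·x^2 + 2673·x^4 + 1458·x^6)·Dx^3  (order 3).
h: a_k = 6, 8, -54, -16/3, 486, 16/15, -4374, -32/315, 39366, …
ICs: h(0) = 6, h′(0) = 8, h′′(0) = -108.

f: a_k = -2, 0, 4, 0, -4/3, 0, 8/45, 0, -4/315, …
g: a_k = 0, 6, 0, -18, 0, 486/5, 0, -4374/7, 0, …
h₀=f+g: left-lcm gives L₀, ord ≤ 4.
Derive L from L₀ (diff closure).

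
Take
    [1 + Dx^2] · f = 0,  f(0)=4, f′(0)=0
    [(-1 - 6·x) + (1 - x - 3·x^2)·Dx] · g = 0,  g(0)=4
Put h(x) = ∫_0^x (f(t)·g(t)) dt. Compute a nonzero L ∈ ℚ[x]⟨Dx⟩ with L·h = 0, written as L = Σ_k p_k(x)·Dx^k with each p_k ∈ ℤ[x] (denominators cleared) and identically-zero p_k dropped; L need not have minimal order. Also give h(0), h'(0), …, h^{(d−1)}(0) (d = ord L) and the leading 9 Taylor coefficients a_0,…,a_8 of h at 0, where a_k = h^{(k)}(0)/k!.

L = (5 + x + 3·x^2)·Dx + (2 + 12·x)·Dx^2 + (-1 + x + 3·x^2)·Dx^3  (order 3).
h: a_k = 0, 16, 8, 56/3, 26, 818/15, 877/9, 9017/45, 142049/360, …
ICs: h(0) = 0, h′(0) = 16, h′′(0) = 16.

f: a_k = 4, 0, -2, 0, 1/6, 0, -1/180, 0, 1/10080, …
g: a_k = 4, 4, 16, 28, 76, 160, 388, 868, 2032, …
f·g: L₀ = L_f ⊗_s L_g, ord ≤ 2·1.
h=∫h₀ ⇒ L = L₀·Dx.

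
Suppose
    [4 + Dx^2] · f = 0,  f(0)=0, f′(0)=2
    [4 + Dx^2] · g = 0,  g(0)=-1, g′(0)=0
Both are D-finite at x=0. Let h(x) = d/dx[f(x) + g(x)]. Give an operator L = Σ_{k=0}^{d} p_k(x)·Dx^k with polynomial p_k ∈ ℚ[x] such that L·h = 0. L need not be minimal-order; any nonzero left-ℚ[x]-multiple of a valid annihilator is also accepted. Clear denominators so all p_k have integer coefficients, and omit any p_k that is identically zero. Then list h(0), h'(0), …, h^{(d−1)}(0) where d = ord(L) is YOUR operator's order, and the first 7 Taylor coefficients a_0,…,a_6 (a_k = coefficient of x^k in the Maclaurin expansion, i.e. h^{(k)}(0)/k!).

L = 4 + Dx^2  (order 2).
h: a_k = 2, 4, -4, -8/3, 4/3, 8/15, -8/45, …
ICs: h(0) = 2, h′(0) = 4.

f: a_k = 0, 2, 0, -4/3, 0, 4/15, 0, …
g: a_k = -1, 0, 2, 0, -2/3, 0, 4/45, …
f+g: L₀ = lclm(L_f,L_g), ord ≤ 2+2.
h₀' ⇒ L via d/dx closure of L₀.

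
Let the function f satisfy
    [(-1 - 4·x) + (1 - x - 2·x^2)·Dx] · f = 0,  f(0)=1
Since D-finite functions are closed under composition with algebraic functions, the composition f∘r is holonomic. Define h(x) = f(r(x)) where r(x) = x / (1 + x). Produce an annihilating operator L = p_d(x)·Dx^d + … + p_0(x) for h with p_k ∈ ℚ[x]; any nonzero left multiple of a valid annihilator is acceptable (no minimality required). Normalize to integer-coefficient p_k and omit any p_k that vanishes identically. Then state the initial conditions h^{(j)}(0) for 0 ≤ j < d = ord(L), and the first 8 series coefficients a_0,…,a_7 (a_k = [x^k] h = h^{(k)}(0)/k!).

L = (1 + 5·x) + (-1 - 2·x + x^2 + 2·x^3)·Dx  (order 1).
h: a_k = 1, 1, 2, 0, 4, -4, 12, -20, …
ICs: h(0) = 1.

f: a_k = 1, 1, 3, 5, 11, 21, 43, 85, …
L₀ from L_f via x↦r, Dx↦r'^{-1}Dx.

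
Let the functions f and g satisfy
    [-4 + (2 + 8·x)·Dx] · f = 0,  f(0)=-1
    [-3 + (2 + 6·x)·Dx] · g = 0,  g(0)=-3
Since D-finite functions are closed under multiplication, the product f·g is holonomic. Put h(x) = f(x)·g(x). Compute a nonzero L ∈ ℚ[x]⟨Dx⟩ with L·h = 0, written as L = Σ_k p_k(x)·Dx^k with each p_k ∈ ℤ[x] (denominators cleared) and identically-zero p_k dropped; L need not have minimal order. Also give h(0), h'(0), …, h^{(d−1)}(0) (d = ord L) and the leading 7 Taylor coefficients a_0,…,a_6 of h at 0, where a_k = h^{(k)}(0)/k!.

f: a_k = -1, -2, 2, -4, 10, -28, 84, …
g: a_k = -3, -9/2, 27/8, -81/16, 1215/128, -5103/256, 45927/1024, …
Product ⇒ symmetric product L₀, ord ≤ 1.
L = (-7 - 24·x) + (2 + 14·x + 24·x^2)·Dx  (order 1).
h: a_k = 3, 21/2, -3/8, 21/16, -591/128, 4179/256, -59391/1024, …
ICs: h(0) = 3.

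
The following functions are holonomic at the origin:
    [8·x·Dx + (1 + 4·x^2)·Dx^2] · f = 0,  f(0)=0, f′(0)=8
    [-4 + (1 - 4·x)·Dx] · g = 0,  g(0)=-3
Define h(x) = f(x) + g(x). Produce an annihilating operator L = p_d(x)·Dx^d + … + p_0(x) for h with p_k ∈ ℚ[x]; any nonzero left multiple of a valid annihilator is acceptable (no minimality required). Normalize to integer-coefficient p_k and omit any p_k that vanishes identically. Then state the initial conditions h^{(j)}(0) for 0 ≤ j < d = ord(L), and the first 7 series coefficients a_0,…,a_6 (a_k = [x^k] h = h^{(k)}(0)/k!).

L = (8 - 128·x - 96·x^2)·Dx + (-13 + 8·x - 100·x^2 - 96·x^3)·Dx^2 + (1 - 3·x - 12·x^3 - 16·x^4)·Dx^3  (order 3).
h: a_k = -3, -4, -48, -608/3, -768, -15232/5, -12288, …
ICs: h(0) = -3, h′(0) = -4, h′′(0) = -96.

f: a_k = 0, 8, 0, -32/3, 0, 128/5, 0, …
g: a_k = -3, -12, -48, -192, -768, -3072, -12288, …
Sum ⇒ L₀ = lclm(L_f,L_g) in ℚ(x)⟨Dx⟩.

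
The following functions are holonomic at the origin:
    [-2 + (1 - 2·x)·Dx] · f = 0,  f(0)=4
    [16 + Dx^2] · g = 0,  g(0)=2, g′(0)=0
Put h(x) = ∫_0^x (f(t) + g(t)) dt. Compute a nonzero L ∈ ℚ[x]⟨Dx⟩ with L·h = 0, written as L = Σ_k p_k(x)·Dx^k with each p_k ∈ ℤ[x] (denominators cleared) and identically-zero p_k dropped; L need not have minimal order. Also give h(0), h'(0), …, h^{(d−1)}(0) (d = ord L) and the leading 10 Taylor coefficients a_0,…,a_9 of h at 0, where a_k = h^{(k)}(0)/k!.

L = (160 - 256·x + 256·x^2)·Dx + (-48 + 224·x - 384·x^2 + 256·x^3)·Dx^2 + (10 - 16·x + 16·x^2)·Dx^3 + (-3 + 14·x - 24·x^2 + 16·x^3)·Dx^4  (order 4).
h: a_k = 0, 6, 4, 0, 8, 256/15, 64/3, 11008/315, 64, 323584/2835, …
ICs: h(0) = 0, h′(0) = 6, h′′(0) = 8, h′′′(0) = 0.

f: a_k = 4, 8, 16, 32, 64, 128, 256, 512, 1024, 2048, …
g: a_k = 2, 0, -16, 0, 64/3, 0, -512/45, 0, 1024/315, 0, …
Weyl lclm of L_f,L_g ⇒ L₀ (ord ≤ 3).
h=∫h₀ ⇒ L = L₀·Dx.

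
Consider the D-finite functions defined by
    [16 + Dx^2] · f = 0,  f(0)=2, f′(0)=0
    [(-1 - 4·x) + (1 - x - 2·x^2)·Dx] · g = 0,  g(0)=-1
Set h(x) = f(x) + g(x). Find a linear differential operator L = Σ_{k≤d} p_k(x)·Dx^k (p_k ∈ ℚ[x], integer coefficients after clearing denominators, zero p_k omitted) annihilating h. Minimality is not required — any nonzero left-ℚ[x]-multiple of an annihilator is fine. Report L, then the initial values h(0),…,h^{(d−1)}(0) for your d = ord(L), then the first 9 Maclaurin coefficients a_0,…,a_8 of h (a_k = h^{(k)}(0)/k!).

L = (-368 - 1408·x + 256·x^2 - 512·x^3 - 2560·x^4 - 2048·x^5) + (176 - 336·x - 384·x^2 + 1024·x^3 + 384·x^4 - 1536·x^5 - 1024·x^6)·Dx + (-23 - 88·x + 16·x^2 - 32·x^3 - 160·x^4 - 128·x^5)·Dx^2 + (11 - 21·x - 24·x^2 + 64·x^3 + 24·x^4 - 96·x^5 - 64·x^6)·Dx^3  (order 3).
h: a_k = 1, -1, -19, -5, 31/3, -21, -2447/45, -85, -52841/315, …
ICs: h(0) = 1, h′(0) = -1, h′′(0) = -38.

f: a_k = 2, 0, -16, 0, 64/3, 0, -512/45, 0, 1024/315, …
g: a_k = -1, -1, -3, -5, -11, -21, -43, -85, -171, …
f+g: L₀ = lclm(L_f,L_g), ord ≤ 2+1.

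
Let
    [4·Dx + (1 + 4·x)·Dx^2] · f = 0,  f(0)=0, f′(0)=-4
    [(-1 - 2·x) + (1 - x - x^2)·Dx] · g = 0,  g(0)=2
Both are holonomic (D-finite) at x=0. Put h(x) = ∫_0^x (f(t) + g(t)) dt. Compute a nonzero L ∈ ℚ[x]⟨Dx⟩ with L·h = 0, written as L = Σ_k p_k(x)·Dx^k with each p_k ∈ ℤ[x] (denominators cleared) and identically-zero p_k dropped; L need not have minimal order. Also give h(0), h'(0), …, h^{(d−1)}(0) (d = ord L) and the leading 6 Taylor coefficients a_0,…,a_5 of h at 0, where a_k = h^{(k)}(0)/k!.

f: a_k = 0, -4, 8, -64/3, 64, -1024/5, …
g: a_k = 2, 2, 4, 6, 10, 16, …
Weyl lclm of L_f,L_g ⇒ L₀ (ord ≤ 3).
∫: right-multiply L₀ by Dx.
L = (-100 - 272·x - 392·x^2 - 144·x^3 - 96·x^4)·Dx^2 + (7 - 96·x - 434·x^2 - 540·x^3 - 304·x^4 - 160·x^5)·Dx^3 + (4 + 25·x + 28·x^2 - 46·x^3 - 73·x^4 - 76·x^5 - 32·x^6)·Dx^4  (order 4).
h: a_k = 0, 2, -1, 4, -23/6, 74/5, …
ICs: h(0) = 0, h′(0) = 2, h′′(0) = -2, h′′′(0) = 24.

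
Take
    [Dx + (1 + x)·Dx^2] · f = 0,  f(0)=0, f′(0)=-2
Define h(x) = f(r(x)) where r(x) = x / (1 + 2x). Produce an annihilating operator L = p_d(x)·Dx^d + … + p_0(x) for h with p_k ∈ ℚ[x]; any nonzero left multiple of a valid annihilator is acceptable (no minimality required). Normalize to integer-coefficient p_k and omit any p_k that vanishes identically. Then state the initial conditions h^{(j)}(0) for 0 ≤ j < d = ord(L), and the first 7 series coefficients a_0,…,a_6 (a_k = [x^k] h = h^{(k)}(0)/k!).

L = (5 + 12·x)·Dx + (1 + 5·x + 6·x^2)·Dx^2  (order 2).
h: a_k = 0, -2, 5, -38/3, 65/2, -422/5, 665/3, …
ICs: h(0) = 0, h′(0) = -2.

f: a_k = 0, -2, 1, -2/3, 1/2, -2/5, 1/3, …
Substitute x→r, Dx→(1/r')Dx; clear ⇒ L₀.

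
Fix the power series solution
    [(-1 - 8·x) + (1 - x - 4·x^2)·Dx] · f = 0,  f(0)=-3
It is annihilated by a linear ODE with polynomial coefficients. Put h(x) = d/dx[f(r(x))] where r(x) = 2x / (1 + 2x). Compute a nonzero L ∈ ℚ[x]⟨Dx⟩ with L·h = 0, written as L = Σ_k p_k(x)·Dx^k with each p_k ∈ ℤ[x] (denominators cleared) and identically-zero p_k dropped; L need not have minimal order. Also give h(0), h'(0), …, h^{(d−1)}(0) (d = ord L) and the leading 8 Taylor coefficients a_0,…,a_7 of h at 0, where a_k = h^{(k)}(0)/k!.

L = (16 + 96·x + 960·x^2 + 1152·x^3) + (-1 - 22·x - 60·x^2 + 248·x^3 + 576·x^4)·Dx  (order 1).
h: a_k = -6, -96, 0, -3072, 7680, -92160, 387072, -2850816, …
ICs: h(0) = -6.

f: a_k = -3, -3, -15, -27, -87, -195, -543, -1323, …
L₀ from L_f via x↦r, Dx↦r'^{-1}Dx.
h=h₀': d/dx-closure on L₀ ⇒ L.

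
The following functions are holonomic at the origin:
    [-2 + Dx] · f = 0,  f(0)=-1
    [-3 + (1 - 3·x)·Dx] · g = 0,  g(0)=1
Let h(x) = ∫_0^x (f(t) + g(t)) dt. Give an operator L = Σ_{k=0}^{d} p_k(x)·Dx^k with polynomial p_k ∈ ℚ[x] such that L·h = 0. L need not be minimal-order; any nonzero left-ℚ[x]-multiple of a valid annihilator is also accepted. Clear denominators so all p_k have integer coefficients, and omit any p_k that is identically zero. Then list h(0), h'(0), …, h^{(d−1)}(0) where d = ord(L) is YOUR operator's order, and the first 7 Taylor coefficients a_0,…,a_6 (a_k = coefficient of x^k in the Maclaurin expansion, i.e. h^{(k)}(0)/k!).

f: a_k = -1, -2, -2, -4/3, -2/3, -4/15, -4/45, …
g: a_k = 1, 3, 9, 27, 81, 243, 729, …
f+g: L₀ = lclm(L_f,L_g), ord ≤ 1+1.
Integrate: L := L₀·Dx.
L = (24 + 36·x)·Dx + (-14 - 24·x + 36·x^2)·Dx^2 + (1 + 3·x - 18·x^2)·Dx^3  (order 3).
h: a_k = 0, 0, 1/2, 7/3, 77/12, 241/15, 3641/90, …
ICs: h(0) = 0, h′(0) = 0, h′′(0) = 1.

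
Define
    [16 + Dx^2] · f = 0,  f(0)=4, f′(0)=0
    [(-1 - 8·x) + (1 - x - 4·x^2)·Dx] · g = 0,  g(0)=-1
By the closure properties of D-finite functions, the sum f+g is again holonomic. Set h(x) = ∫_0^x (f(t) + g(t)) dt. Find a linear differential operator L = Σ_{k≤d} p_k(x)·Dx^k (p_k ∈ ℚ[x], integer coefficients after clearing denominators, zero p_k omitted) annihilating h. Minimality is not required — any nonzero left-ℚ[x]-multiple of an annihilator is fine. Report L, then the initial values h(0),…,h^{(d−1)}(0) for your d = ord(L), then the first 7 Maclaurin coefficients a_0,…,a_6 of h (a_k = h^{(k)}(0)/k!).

L = (-560 - 4608·x - 1664·x^2 - 6144·x^3 - 10240·x^4 - 16384·x^5)·Dx + (208 - 272·x - 896·x^2 + 1408·x^3 + 1536·x^4 - 6144·x^5 - 8192·x^6)·Dx^2 + (-35 - 288·x - 104·x^2 - 384·x^3 - 640·x^4 - 1024·x^5)·Dx^3 + (13 - 17·x - 56·x^2 + 88·x^3 + 96·x^4 - 384·x^5 - 512·x^6)·Dx^4  (order 4).
h: a_k = 0, 3, -1/2, -37/3, -9/4, 41/15, -65/6, …
ICs: h(0) = 0, h′(0) = 3, h′′(0) = -1, h′′′(0) = -74.

f: a_k = 4, 0, -32, 0, 128/3, 0, -1024/45, …
g: a_k = -1, -1, -5, -9, -29, -65, -181, …
f+g: L₀ = lclm(L_f,L_g), ord ≤ 2+1.
Integrate: L := L₀·Dx.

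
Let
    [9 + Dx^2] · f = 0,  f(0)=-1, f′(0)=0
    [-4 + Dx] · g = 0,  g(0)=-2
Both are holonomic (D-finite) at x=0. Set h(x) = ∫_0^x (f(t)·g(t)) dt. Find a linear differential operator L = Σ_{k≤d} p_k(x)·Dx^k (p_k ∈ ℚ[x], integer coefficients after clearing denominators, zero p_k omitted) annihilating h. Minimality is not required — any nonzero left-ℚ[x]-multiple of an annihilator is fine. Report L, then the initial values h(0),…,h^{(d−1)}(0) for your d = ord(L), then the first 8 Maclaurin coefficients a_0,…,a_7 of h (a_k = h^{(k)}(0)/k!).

L = 25·Dx - 8·Dx^2 + Dx^3  (order 3).
h: a_k = 0, 2, 4, 7/3, -11/3, -527/60, -779/90, -1679/360, …
ICs: h(0) = 0, h′(0) = 2, h′′(0) = 8.

f: a_k = -1, 0, 9/2, 0, -27/8, 0, 81/80, 0, …
g: a_k = -2, -8, -16, -64/3, -64/3, -256/15, -512/45, -2048/315, …
Sym-product of L_f,L_g gives L₀ (≤ ord 2).
h=∫h₀ ⇒ L = L₀·Dx.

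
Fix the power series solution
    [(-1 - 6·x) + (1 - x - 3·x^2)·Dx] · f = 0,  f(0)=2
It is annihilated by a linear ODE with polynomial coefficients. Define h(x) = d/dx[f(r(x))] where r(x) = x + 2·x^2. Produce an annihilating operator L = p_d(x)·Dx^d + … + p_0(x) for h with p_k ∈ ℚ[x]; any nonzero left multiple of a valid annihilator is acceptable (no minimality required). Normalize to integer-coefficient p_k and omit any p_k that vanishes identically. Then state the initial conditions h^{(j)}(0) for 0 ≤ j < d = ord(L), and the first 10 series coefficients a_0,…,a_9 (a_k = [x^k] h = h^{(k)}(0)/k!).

L = (12 + 102·x + 366·x^2 + 1008·x^3 + 2808·x^4 + 4320·x^5 + 2880·x^6) + (-1 - 9·x - 21·x^2 + 50·x^3 + 360·x^4 + 792·x^5 + 1008·x^6 + 576·x^7)·Dx  (order 1).
h: a_k = 2, 24, 138, 616, 2760, 12108, 50246, 205920, 832230, 3315220, …
ICs: h(0) = 2.

f: a_k = 2, 2, 8, 14, 38, 80, 194, 434, 1016, 2318, …
Change of var in L_f (x↦r) gives L₀.
h₀' ⇒ L via d/dx closure of L₀.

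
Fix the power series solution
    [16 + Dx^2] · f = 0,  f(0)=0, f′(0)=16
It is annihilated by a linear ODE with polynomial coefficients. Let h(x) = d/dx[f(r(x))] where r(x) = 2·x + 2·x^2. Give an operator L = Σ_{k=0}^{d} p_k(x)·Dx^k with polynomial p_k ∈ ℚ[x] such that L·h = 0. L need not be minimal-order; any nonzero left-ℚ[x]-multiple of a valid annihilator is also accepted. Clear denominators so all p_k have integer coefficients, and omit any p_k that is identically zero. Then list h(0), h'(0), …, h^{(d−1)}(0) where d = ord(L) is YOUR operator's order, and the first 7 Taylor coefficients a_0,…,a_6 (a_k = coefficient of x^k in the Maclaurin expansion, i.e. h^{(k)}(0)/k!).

L = (76 + 512·x + 1536·x^2 + 2048·x^3 + 1024·x^4) + (-6 - 12·x)·Dx + (1 + 4·x + 4·x^2)·Dx^2  (order 2).
h: a_k = 32, 64, -1024, -4096, 1024/3, 30720, 2916352/45, …
ICs: h(0) = 32, h′(0) = 64.

f: a_k = 0, 16, 0, -128/3, 0, 512/15, 0, …
Substitute x→r, Dx→(1/r')Dx; clear ⇒ L₀.
h=h₀': d/dx-closure on L₀ ⇒ L.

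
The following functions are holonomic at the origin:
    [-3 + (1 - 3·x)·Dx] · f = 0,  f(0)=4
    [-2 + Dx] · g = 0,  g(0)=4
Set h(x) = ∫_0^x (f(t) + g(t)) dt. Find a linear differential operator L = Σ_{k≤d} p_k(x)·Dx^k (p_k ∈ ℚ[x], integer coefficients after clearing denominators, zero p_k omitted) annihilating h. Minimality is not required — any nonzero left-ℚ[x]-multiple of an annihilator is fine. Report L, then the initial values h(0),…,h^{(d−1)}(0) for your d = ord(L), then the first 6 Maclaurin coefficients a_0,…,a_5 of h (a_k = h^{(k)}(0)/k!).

f: a_k = 4, 12, 36, 108, 324, 972, …
g: a_k = 4, 8, 8, 16/3, 8/3, 16/15, …
L₀ := lclm(L_f,L_g); ord L₀ ≤ 1+1.
h=∫₀ˣh₀: take L = L₀·Dx.
L = (-24 - 36·x)·Dx + (14 + 24·x - 36·x^2)·Dx^2 + (-1 - 3·x + 18·x^2)·Dx^3  (order 3).
h: a_k = 0, 8, 10, 44/3, 85/3, 196/3, …
ICs: h(0) = 0, h′(0) = 8, h′′(0) = 20.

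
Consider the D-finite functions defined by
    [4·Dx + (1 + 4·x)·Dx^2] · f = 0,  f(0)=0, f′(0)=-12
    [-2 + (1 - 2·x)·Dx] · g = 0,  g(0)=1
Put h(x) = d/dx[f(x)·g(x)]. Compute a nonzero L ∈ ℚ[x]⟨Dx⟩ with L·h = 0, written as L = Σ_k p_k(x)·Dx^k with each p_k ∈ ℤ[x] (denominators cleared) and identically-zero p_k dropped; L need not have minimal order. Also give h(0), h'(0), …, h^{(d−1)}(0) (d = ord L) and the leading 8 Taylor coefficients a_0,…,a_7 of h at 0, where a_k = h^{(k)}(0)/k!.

f: a_k = 0, -12, 24, -64, 192, -3072/5, 2048, -49152/7, …
g: a_k = 1, 2, 4, 8, 16, 32, 64, 128, …
L₀ := L_f ⊗_s L_g (sym. prod.), ord ≤ 2.
h₀' ⇒ L via d/dx closure of L₀.
L = 32 + (-2 + 40·x)·Dx + (-1 - 2·x + 8·x^2)·Dx^2  (order 2).
h: a_k = -12, 0, -192, 256, -2432, 32256/5, -170496/5, 4153344/35, …
ICs: h(0) = -12, h′(0) = 0.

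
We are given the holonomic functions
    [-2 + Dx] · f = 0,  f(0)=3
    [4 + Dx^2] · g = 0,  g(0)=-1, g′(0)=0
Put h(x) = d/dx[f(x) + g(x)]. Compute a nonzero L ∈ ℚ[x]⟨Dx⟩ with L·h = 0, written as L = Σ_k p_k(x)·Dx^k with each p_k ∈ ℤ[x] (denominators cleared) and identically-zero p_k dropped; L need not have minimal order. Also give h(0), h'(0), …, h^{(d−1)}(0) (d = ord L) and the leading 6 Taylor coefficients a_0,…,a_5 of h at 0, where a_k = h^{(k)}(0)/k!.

L = 8 - 4·Dx + 2·Dx^2 - Dx^3  (order 3).
h: a_k = 6, 16, 12, 16/3, 4, 32/15, …
ICs: h(0) = 6, h′(0) = 16, h′′(0) = 24.

f: a_k = 3, 6, 6, 4, 2, 4/5, …
g: a_k = -1, 0, 2, 0, -2/3, 0, …
Weyl lclm of L_f,L_g ⇒ L₀ (ord ≤ 3).
h=h₀': d/dx-closure on L₀ ⇒ L.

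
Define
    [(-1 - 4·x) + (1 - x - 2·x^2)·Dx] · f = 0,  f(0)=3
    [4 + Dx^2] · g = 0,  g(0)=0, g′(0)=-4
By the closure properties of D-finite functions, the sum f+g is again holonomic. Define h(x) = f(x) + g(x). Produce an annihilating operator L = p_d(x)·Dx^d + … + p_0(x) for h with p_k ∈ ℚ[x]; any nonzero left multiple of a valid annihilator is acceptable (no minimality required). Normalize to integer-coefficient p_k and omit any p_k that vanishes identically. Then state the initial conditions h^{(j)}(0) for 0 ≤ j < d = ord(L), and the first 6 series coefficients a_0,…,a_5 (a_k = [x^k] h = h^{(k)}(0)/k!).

L = (68 + 304·x + 200·x^2 + 320·x^3 + 160·x^4 + 128·x^5) + (-20 + 12·x + 24·x^2 + 8·x^3 + 48·x^4 + 96·x^5 + 64·x^6)·Dx + (17 + 76·x + 50·x^2 + 80·x^3 + 40·x^4 + 32·x^5)·Dx^2 + (-5 + 3·x + 6·x^2 + 2·x^3 + 12·x^4 + 24·x^5 + 16·x^6)·Dx^3  (order 3).
h: a_k = 3, -1, 9, 53/3, 33, 937/15, …
ICs: h(0) = 3, h′(0) = -1, h′′(0) = 18.

f: a_k = 3, 3, 9, 15, 33, 63, …
g: a_k = 0, -4, 0, 8/3, 0, -8/15, …
L₀ := lclm(L_f,L_g); ord L₀ ≤ 1+2.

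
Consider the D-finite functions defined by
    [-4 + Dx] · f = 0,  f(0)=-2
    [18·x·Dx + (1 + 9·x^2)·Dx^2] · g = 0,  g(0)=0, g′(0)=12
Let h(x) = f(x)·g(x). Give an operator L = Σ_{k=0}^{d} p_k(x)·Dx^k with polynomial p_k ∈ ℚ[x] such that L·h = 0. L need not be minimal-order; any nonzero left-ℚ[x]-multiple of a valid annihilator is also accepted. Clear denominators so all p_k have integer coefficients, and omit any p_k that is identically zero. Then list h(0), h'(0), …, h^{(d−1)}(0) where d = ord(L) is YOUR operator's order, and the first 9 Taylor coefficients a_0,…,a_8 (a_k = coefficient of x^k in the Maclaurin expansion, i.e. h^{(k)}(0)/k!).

f: a_k = -2, -8, -16, -64/3, -64/3, -256/15, -512/45, -2048/315, -1024/315, …
g: a_k = 0, 12, 0, -36, 0, 972/5, 0, -8748/7, 0, …
L₀ := L_f ⊗_s L_g (sym. prod.), ord ≤ 2.
L = (16 - 72·x + 144·x^2) + (-8 + 18·x - 72·x^2)·Dx + (1 + 9·x^2)·Dx^2  (order 2).
h: a_k = 0, -24, -96, -120, 32, -344/5, -992, 2152/105, 670624/105, …
ICs: h(0) = 0, h′(0) = -24.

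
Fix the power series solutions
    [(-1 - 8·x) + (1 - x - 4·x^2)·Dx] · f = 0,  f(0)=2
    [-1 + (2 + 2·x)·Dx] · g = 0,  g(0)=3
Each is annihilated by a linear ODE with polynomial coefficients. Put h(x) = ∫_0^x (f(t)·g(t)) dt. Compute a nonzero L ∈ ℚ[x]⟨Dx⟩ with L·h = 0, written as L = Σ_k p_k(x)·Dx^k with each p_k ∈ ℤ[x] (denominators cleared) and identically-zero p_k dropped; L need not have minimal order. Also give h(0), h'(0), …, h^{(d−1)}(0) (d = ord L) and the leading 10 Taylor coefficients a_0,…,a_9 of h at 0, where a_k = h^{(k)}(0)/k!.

L = (3 + 17·x + 12·x^2)·Dx + (-2 + 10·x^2 + 8·x^3)·Dx^2  (order 2).
h: a_k = 0, 6, 9/2, 43/4, 549/32, 12633/320, 20141/256, 645885/3584, 3225405/8192, 44759491/49152, …
ICs: h(0) = 0, h′(0) = 6.

f: a_k = 2, 2, 10, 18, 58, 130, 362, 882, 2330, 5858, …
g: a_k = 3, 3/2, -3/8, 3/16, -15/128, 21/256, -63/1024, 99/2048, -1287/32768, 2145/65536, …
L₀ := L_f ⊗_s L_g (sym. prod.), ord ≤ 1.
h=∫₀ˣh₀: take L = L₀·Dx.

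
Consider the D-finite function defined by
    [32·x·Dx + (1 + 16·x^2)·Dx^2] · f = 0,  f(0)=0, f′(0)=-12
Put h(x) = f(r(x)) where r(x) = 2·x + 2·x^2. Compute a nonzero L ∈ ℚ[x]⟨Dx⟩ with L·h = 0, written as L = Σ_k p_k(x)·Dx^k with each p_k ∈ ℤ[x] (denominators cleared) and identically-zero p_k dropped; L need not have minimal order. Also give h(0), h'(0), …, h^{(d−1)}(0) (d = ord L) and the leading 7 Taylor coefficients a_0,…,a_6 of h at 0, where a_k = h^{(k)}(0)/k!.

L = (-2 + 128·x + 512·x^2 + 768·x^3 + 384·x^4)·Dx + (1 + 2·x + 64·x^2 + 256·x^3 + 320·x^4 + 128·x^5)·Dx^2  (order 2).
h: a_k = 0, -24, -24, 512, 1536, -90624/5, -97792, …
ICs: h(0) = 0, h′(0) = -24.

f: a_k = 0, -12, 0, 64, 0, -3072/5, 0, …
L₀ from L_f via x↦r, Dx↦r'^{-1}Dx.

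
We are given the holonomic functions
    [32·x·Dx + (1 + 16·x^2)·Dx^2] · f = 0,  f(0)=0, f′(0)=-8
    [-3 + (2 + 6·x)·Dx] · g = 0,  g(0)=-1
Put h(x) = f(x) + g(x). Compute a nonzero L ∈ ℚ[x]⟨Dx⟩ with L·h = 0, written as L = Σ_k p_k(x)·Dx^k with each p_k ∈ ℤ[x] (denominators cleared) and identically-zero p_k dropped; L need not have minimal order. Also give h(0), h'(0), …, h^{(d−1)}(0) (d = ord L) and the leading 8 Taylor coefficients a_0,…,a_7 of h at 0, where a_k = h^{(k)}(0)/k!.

f: a_k = 0, -8, 0, 128/3, 0, -2048/5, 0, 32768/7, …
g: a_k = -1, -3/2, 9/8, -27/16, 405/128, -1701/256, 15309/1024, -72171/2048, …
h₀=f+g: left-lcm gives L₀, ord ≤ 3.
L = (-192 - 1440·x + 9216·x^2 + 13824·x^3)·Dx + (-155 - 768·x + 4128·x^2 + 36864·x^3 + 48384·x^4)·Dx^2 + (-6 + 110·x + 576·x^2 + 2624·x^3 + 10752·x^4 + 13824·x^5)·Dx^3  (order 3).
h: a_k = -1, -19/2, 9/8, 1967/48, 405/128, -532793/1280, 15309/1024, 66603667/14336, …
ICs: h(0) = -1, h′(0) = -19/2, h′′(0) = 9/4.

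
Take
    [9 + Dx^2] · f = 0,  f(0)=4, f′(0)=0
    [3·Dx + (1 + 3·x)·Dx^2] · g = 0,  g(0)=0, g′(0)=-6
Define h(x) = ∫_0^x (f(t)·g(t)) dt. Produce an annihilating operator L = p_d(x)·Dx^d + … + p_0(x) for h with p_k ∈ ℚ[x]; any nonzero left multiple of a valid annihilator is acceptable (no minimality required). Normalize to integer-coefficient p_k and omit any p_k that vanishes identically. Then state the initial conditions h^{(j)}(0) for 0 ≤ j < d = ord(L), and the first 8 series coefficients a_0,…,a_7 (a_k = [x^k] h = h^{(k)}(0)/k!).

L = (-81 + 486·x + 4617·x^2 + 11664·x^3 + 8748·x^4)·Dx + (36 + 540·x + 1944·x^2 + 1944·x^3)·Dx^2 + (180·x + 1134·x^2 + 2592·x^3 + 1944·x^4)·Dx^3 + (4 + 60·x + 216·x^2 + 216·x^3)·Dx^4 + (1 + 14·x + 69·x^2 + 144·x^3 + 108·x^4)·Dx^5  (order 5).
h: a_k = 0, 0, -12, 12, 9, 0, -243/10, 729/14, …
ICs: h(0) = 0, h′(0) = 0, h′′(0) = -24, h′′′(0) = 72, h′′′′(0) = 216.

f: a_k = 4, 0, -18, 0, 27/2, 0, -81/20, 0, …
g: a_k = 0, -6, 9, -18, 81/2, -486/5, 243, -4374/7, …
f·g: L₀ = L_f ⊗_s L_g, ord ≤ 2·2.
Integrate: L := L₀·Dx.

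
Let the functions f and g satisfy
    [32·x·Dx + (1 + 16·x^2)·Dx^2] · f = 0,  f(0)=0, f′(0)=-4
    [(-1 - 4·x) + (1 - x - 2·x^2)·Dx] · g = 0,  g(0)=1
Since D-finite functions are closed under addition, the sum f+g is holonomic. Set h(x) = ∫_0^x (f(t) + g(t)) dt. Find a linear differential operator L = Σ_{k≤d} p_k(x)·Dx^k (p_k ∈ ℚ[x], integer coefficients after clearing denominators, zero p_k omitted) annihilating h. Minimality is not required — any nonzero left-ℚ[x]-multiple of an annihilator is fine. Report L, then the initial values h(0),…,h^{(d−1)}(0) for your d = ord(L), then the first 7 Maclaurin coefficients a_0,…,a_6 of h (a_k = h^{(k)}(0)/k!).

L = (96 - 384·x - 6912·x^2 - 15360·x^3 - 40704·x^4 - 12288·x^6)·Dx^2 + (-31 - 104·x + 392·x^2 - 736·x^3 - 14912·x^4 - 27904·x^5 - 3072·x^6 - 12288·x^7)·Dx^3 + (3 + 19·x + 128·x^2 + 152·x^3 + 1128·x^4 - 2496·x^5 - 2560·x^6 - 1024·x^7 - 2048·x^8)·Dx^4  (order 4).
h: a_k = 0, 1, -3/2, 1, 79/12, 11/5, -919/30, …
ICs: h(0) = 0, h′(0) = 1, h′′(0) = -3, h′′′(0) = 6.

f: a_k = 0, -4, 0, 64/3, 0, -1024/5, 0, …
g: a_k = 1, 1, 3, 5, 11, 21, 43, …
f+g: L₀ = lclm(L_f,L_g), ord ≤ 2+1.
h=∫h₀ ⇒ L = L₀·Dx.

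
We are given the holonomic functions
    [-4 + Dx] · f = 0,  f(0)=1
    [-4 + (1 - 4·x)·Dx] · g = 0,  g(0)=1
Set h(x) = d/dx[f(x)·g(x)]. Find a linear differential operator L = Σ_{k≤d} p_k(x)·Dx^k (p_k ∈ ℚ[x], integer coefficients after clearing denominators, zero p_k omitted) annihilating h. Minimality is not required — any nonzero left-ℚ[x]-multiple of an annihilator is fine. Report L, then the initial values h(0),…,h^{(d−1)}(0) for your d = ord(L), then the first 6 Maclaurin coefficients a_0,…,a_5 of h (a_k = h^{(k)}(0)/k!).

L = (10 - 32·x + 32·x^2) + (-1 + 6·x - 8·x^2)·Dx  (order 1).
h: a_k = 8, 80, 512, 8320/3, 41728/3, 1001984/15, …
ICs: h(0) = 8.

f: a_k = 1, 4, 8, 32/3, 32/3, 128/15, …
g: a_k = 1, 4, 16, 64, 256, 1024, …
Product ⇒ symmetric product L₀, ord ≤ 1.
h₀' ⇒ L via d/dx closure of L₀.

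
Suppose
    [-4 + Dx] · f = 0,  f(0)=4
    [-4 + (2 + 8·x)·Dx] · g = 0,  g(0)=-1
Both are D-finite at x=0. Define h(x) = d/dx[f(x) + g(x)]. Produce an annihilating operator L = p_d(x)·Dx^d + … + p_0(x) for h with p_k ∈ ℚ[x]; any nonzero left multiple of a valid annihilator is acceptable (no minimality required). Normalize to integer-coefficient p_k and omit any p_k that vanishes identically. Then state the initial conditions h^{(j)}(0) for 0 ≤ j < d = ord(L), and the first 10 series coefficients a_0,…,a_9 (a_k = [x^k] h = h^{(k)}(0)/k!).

L = (-40 - 64·x) + (-2 - 64·x - 128·x^2)·Dx + (3 + 20·x + 32·x^2)·Dx^2  (order 2).
h: a_k = 14, 68, 116, 632/3, 92/3, 9608/15, -79064/45, 2178544/315, -8099908/315, 275708168/2835, …
ICs: h(0) = 14, h′(0) = 68.

f: a_k = 4, 16, 32, 128/3, 128/3, 512/15, 1024/45, 4096/315, 2048/315, 8192/2835, …
g: a_k = -1, -2, 2, -4, 10, -28, 84, -264, 858, -2860, …
h₀=f+g: left-lcm gives L₀, ord ≤ 2.
Differentiate: ansatz ord ≤ ord L₀ ⇒ L.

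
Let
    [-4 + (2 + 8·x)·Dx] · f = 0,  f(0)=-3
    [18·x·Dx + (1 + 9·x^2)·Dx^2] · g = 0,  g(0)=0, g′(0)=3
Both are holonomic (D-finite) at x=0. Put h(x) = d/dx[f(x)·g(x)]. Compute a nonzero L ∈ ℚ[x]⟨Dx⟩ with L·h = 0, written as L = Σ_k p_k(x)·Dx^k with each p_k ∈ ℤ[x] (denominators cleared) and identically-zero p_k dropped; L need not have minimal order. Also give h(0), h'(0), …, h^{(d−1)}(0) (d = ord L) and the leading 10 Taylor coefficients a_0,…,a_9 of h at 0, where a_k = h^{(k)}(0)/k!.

L = (2 + 120·x + 150·x^2 - 648·x^3 - 324·x^4) + (7 + 70·x + 279·x^2 - 42·x^3 - 2268·x^4 - 1296·x^5)·Dx + (1 + 5·x - 2·x^2 - 27·x^3 - 147·x^4 - 648·x^5 - 432·x^6)·Dx^2  (order 2).
h: a_k = -9, -36, 135, 72, -549, -13068/5, 60021/5, -92016/35, -95985/7, -2244708/7, …
ICs: h(0) = -9, h′(0) = -36.

f: a_k = -3, -6, 6, -12, 30, -84, 252, -792, 2574, -8580, …
g: a_k = 0, 3, 0, -9, 0, 243/5, 0, -2187/7, 0, 2187, …
L₀ := L_f ⊗_s L_g (sym. prod.), ord ≤ 2.
Differentiate: ansatz ord ≤ ord L₀ ⇒ L.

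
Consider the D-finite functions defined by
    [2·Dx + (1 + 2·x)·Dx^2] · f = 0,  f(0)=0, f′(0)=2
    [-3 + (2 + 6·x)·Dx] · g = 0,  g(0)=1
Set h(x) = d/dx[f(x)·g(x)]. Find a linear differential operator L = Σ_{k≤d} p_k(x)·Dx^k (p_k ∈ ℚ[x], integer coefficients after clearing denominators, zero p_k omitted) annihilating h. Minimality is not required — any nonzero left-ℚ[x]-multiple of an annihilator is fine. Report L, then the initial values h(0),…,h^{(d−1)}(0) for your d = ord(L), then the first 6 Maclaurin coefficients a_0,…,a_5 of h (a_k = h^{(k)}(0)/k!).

f: a_k = 0, 2, -2, 8/3, -4, 32/5, …
g: a_k = 1, 3/2, -9/8, 27/16, -405/128, 1701/256, …
h₀=f·g: eliminate ⇒ L₀, order ≤ 2·1.
h=h₀': d/dx-closure on L₀ ⇒ L.
L = (39 + 180·x + 108·x^2) + (116 + 756·x + 1512·x^2 + 864·x^3)·Dx + (20 + 184·x + 612·x^2 + 864·x^3 + 432·x^4)·Dx^2  (order 2).
h: a_k = 2, 2, -31/4, 45/2, -3937/64, 52897/320, …
ICs: h(0) = 2, h′(0) = 2.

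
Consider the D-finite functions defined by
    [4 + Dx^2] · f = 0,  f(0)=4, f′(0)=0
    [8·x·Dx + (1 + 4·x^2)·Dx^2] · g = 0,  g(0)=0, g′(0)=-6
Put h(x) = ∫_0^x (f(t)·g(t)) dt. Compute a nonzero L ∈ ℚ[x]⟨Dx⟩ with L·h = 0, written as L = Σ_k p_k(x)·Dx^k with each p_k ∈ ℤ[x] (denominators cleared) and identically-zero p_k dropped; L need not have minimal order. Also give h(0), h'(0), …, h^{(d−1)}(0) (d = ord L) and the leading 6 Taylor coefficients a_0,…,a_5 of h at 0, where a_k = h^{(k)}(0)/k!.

f: a_k = 4, 0, -8, 0, 8/3, 0, …
g: a_k = 0, -6, 0, 8, 0, -96/5, …
Sym-product of L_f,L_g gives L₀ (≤ ord 4).
Integrate: L := L₀·Dx.
L = (80 + 832·x^2 + 1408·x^4 + 2048·x^6 + 2048·x^8)·Dx + (96·x + 640·x^3 + 1536·x^5 + 2048·x^7)·Dx^2 + (24 + 256·x^2 + 576·x^4 + 1024·x^6 + 1024·x^8)·Dx^3 + (24·x + 160·x^3 + 384·x^5 + 512·x^7)·Dx^4 + (1 + 12·x^2 + 56·x^4 + 128·x^6 + 128·x^8)·Dx^5  (order 5).
h: a_k = 0, 0, -12, 0, 20, 0, …
ICs: h(0) = 0, h′(0) = 0, h′′(0) = -24, h′′′(0) = 0, h′′′′(0) = 480.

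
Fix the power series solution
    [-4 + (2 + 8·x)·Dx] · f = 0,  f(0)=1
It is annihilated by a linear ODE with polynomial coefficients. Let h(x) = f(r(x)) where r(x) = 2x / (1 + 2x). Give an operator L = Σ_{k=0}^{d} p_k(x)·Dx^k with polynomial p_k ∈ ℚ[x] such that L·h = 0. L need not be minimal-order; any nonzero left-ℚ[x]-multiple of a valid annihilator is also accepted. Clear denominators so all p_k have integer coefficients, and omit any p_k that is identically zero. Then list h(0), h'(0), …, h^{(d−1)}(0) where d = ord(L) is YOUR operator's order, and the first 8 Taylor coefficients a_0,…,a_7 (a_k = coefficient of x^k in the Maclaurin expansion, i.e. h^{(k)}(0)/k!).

f: a_k = 1, 2, -2, 4, -10, 28, -84, 264, …
f∘r: x↦r, Dx↦Dx/r' in L_f ⇒ L₀.
L = -4 + (1 + 12·x + 20·x^2)·Dx  (order 1).
h: a_k = 1, 4, -16, 80, -480, 3264, -24064, 187136, …
ICs: h(0) = 1.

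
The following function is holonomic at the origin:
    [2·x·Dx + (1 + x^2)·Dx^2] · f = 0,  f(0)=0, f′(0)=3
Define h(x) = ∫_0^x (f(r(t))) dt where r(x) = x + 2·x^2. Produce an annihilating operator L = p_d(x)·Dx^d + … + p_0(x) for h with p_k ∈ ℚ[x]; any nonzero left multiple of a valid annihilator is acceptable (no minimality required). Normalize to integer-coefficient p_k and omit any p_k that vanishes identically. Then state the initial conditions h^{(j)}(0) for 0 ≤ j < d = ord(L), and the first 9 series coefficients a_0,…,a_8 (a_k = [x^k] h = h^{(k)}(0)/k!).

f: a_k = 0, 3, 0, -1, 0, 3/5, 0, -3/7, 0, …
f∘r: x↦r, Dx↦Dx/r' in L_f ⇒ L₀.
h=∫₀ˣh₀: take L = L₀·Dx.
L = (-4 + 2·x + 16·x^2 + 48·x^3 + 48·x^4)·Dx^2 + (1 + 4·x + x^2 + 8·x^3 + 20·x^4 + 16·x^5)·Dx^3  (order 3).
h: a_k = 0, 0, 3/2, 2, -1/4, -6/5, -19/10, -2/7, 165/56, …
ICs: h(0) = 0, h′(0) = 0, h′′(0) = 3.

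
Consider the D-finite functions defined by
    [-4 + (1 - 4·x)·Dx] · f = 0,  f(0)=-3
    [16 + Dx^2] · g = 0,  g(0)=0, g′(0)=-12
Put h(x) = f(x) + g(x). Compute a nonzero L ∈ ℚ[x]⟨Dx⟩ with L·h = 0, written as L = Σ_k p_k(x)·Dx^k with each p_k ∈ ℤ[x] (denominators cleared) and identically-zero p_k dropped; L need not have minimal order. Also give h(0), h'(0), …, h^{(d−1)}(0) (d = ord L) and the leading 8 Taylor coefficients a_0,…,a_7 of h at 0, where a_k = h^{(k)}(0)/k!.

L = (448 - 512·x + 1024·x^2) + (-48 + 320·x - 768·x^2 + 1024·x^3)·Dx + (28 - 32·x + 64·x^2)·Dx^2 + (-3 + 20·x - 48·x^2 + 64·x^3)·Dx^3  (order 3).
h: a_k = -3, -24, -48, -160, -768, -15488/5, -12288, -5159936/105, …
ICs: h(0) = -3, h′(0) = -24, h′′(0) = -96.

f: a_k = -3, -12, -48, -192, -768, -3072, -12288, -49152, …
g: a_k = 0, -12, 0, 32, 0, -128/5, 0, 1024/105, …
f+g: L₀ = lclm(L_f,L_g), ord ≤ 1+2.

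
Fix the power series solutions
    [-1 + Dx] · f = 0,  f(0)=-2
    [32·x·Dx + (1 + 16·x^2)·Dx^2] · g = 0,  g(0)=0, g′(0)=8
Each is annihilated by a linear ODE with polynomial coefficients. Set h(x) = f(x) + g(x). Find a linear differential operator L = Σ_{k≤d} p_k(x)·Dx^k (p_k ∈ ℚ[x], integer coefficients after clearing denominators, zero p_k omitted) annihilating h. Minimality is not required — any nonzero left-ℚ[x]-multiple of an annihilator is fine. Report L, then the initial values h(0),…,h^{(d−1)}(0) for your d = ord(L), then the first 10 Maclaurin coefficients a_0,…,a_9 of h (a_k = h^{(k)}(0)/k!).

L = (32 - 32·x - 1536·x^2 - 512·x^3)·Dx + (-33 + 1504·x^2 - 256·x^4)·Dx^2 + (1 + 32·x + 32·x^2 + 512·x^3 + 256·x^4)·Dx^3  (order 3).
h: a_k = -2, 6, -1, -43, -1/12, 4915/12, -1/360, -11796481/2520, -1/20160, 10569646079/181440, …
ICs: h(0) = -2, h′(0) = 6, h′′(0) = -2.

f: a_k = -2, -2, -1, -1/3, -1/12, -1/60, -1/360, -1/2520, -1/20160, -1/181440, …
g: a_k = 0, 8, 0, -128/3, 0, 2048/5, 0, -32768/7, 0, 524288/9, …
Sum ⇒ L₀ = lclm(L_f,L_g) in ℚ(x)⟨Dx⟩.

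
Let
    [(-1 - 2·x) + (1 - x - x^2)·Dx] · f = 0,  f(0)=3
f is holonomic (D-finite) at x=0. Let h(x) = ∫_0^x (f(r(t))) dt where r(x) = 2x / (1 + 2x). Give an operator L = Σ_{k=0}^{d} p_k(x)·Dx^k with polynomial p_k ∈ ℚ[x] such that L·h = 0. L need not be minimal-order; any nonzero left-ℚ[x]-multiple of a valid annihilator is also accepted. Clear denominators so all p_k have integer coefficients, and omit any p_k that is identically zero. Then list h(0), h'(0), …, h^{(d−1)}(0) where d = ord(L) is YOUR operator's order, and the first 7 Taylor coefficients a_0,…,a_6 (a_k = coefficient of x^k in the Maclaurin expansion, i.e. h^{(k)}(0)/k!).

f: a_k = 3, 3, 6, 9, 15, 24, 39, …
Substitute x→r, Dx→(1/r')Dx; clear ⇒ L₀.
h=∫h₀ ⇒ L = L₀·Dx.
L = (2 + 12·x)·Dx + (-1 - 4·x + 8·x^3)·Dx^2  (order 2).
h: a_k = 0, 3, 3, 4, 0, 48/5, -16, …
ICs: h(0) = 0, h′(0) = 3.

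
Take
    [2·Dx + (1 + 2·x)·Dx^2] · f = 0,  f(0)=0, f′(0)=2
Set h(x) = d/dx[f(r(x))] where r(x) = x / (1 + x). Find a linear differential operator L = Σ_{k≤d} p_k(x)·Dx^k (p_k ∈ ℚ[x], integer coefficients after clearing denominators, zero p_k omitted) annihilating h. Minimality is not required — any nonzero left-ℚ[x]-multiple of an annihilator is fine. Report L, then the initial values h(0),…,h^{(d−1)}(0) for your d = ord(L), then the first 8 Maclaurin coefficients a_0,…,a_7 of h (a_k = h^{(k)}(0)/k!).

L = (4 + 6·x) + (1 + 4·x + 3·x^2)·Dx  (order 1).
h: a_k = 2, -8, 26, -80, 242, -728, 2186, -6560, …
ICs: h(0) = 2.

f: a_k = 0, 2, -2, 8/3, -4, 32/5, -32/3, 128/7, …
Substitute x→r, Dx→(1/r')Dx; clear ⇒ L₀.
Differentiate: ansatz ord ≤ ord L₀ ⇒ L.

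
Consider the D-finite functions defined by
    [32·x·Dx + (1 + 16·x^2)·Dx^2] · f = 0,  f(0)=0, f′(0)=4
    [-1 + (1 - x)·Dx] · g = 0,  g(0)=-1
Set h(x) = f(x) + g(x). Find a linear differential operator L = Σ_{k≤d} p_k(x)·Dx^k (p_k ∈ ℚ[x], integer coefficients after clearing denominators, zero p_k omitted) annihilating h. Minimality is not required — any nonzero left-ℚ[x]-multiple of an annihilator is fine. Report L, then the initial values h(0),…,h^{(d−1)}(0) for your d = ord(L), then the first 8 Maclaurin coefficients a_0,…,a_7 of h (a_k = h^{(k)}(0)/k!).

f: a_k = 0, 4, 0, -64/3, 0, 1024/5, 0, -16384/7, …
g: a_k = -1, -1, -1, -1, -1, -1, -1, -1, …
L₀ := lclm(L_f,L_g); ord L₀ ≤ 2+1.
L = (32 - 128·x - 1536·x^2)·Dx + (-19 + 32·x + 656·x^2 - 1536·x^3)·Dx^2 + (1 + 15·x + 240·x^3 - 256·x^4)·Dx^3  (order 3).
h: a_k = -1, 3, -1, -67/3, -1, 1019/5, -1, -16391/7, …
ICs: h(0) = -1, h′(0) = 3, h′′(0) = -2.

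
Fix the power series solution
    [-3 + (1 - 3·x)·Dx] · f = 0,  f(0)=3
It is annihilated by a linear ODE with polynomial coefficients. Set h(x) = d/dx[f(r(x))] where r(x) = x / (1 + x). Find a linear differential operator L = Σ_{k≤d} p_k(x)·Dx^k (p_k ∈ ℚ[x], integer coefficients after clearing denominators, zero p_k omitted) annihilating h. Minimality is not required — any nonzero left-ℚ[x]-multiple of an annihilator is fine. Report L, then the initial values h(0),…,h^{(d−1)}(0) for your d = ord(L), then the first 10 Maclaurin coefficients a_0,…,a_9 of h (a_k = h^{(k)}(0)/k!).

L = 4 + (-1 + 2·x)·Dx  (order 1).
h: a_k = 9, 36, 108, 288, 720, 1728, 4032, 9216, 20736, 46080, …
ICs: h(0) = 9.

f: a_k = 3, 9, 27, 81, 243, 729, 2187, 6561, 19683, 59049, …
Change of var in L_f (x↦r) gives L₀.
Derive L from L₀ (diff closure).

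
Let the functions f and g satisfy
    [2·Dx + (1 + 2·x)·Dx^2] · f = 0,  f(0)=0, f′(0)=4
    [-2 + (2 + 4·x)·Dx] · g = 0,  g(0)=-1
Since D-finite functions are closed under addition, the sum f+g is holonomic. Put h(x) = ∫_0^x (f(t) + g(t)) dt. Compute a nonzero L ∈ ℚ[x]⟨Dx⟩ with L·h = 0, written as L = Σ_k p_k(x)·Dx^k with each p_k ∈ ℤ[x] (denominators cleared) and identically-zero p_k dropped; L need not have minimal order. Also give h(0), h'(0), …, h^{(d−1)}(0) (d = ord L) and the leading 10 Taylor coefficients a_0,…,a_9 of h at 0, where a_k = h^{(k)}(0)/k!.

L = 2·Dx^2 + (5 + 10·x)·Dx^3 + (1 + 4·x + 4·x^2)·Dx^4  (order 4).
h: a_k = 0, -1, 3/2, -7/6, 29/24, -59/40, 159/80, -961/336, 3865/896, -7763/1152, …
ICs: h(0) = 0, h′(0) = -1, h′′(0) = 3, h′′′(0) = -7.

f: a_k = 0, 4, -4, 16/3, -8, 64/5, -64/3, 256/7, -64, 1024/9, …
g: a_k = -1, -1, 1/2, -1/2, 5/8, -7/8, 21/16, -33/16, 429/128, -715/128, …
Sum ⇒ L₀ = lclm(L_f,L_g) in ℚ(x)⟨Dx⟩.
Integrate: L := L₀·Dx.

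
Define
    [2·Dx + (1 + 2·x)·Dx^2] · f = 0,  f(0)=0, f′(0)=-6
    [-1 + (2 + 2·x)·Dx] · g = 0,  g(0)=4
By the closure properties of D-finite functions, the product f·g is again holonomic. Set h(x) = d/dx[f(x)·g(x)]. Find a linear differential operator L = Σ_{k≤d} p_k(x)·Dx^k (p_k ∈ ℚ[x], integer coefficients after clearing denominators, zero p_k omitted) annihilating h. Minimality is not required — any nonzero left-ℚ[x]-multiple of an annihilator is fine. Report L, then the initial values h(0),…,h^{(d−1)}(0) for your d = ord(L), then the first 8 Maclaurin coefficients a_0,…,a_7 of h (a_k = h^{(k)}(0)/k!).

f: a_k = 0, -6, 6, -8, 12, -96/5, 32, -384/7, …
g: a_k = 4, 2, -1/2, 1/4, -5/32, 7/64, -21/256, 33/512, …
f·g: L₀ = L_f ⊗_s L_g, ord ≤ 2·1.
h₀' ⇒ L via d/dx closure of L₀.
L = (-11 - 4·x + 4·x^2) + (-28 - 36·x + 24·x^2 + 32·x^3)·Dx + (-4 - 8·x + 12·x^2 + 32·x^3 + 16·x^4)·Dx^2  (order 2).
h: a_k = -24, 24, -51, 110, -3709/16, 38403/80, -629127/640, 2238717/1120, …
ICs: h(0) = -24, h′(0) = 24.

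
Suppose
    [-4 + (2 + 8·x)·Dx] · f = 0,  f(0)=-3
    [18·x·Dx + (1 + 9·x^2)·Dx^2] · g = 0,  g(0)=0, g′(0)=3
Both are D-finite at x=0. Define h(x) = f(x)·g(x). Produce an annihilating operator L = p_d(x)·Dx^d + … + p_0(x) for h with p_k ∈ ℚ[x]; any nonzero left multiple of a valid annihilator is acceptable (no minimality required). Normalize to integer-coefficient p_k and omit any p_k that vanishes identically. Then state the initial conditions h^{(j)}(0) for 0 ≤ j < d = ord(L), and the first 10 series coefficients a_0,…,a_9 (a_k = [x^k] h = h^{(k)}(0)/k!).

f: a_k = -3, -6, 6, -12, 30, -84, 252, -792, 2574, -8580, …
g: a_k = 0, 3, 0, -9, 0, 243/5, 0, -2187/7, 0, 2187, …
Product ⇒ symmetric product L₀, ord ≤ 2.
L = (12 - 36·x - 36·x^2) + (-4 + 2·x + 108·x^2 + 144·x^3)·Dx + (1 + 8·x + 25·x^2 + 72·x^3 + 144·x^4)·Dx^2  (order 2).
h: a_k = 0, -9, -18, 45, 18, -549/5, -2178/5, 60021/35, -11502/35, -10665/7, …
ICs: h(0) = 0, h′(0) = -9.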